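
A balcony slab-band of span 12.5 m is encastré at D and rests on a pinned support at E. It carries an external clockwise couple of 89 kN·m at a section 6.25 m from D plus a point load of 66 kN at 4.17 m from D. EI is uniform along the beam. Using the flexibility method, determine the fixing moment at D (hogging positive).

Choose R_E as the redundant. The primary structure is the cantilever fixed at D.
Deflection at E on the released cantilever, summing each load's contribution:
  clockwise couple 89 at a = 6.25: M₀a(2L − a)/(2EI) = 5215/EI
  point load 66 at a = 4.17: Pa²(3L − a)/(6EI) = 6375/EI
  δ_0 = 11590/EI
Flexibility coefficient — unit upward force at E: δ_{EE} = L³/(3EI) = 651/EI.
The prop prevents deflection at E: R_E = δ_0/δ_{EE} = 11590/651 = 17.8 kN.
Moment equilibrium about D: M_D = Σ(load moments about D) − R_E·L = 364.2 − 17.8×12.5 = 141.7 kN·m.

M_D = 141.7 kN·m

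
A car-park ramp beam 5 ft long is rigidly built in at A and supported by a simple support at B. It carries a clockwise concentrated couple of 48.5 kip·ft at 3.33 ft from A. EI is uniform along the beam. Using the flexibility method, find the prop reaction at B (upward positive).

Choose R_B as the redundant. The primary structure is the cantilever fixed at A.
Deflection at B on the released cantilever, summing each load's contribution:
  clockwise couple 48.5 at a = 3.33: M₀a(2L − a)/(2EI) = 538.6/EI
Tip deflection under a unit load at B: L³/(3EI) = 41.67/EI.
The prop prevents deflection at B: R_B = δ_0/δ_{BB} = 538.6/41.67 = 12.93 kip.

R_B = 12.93 kip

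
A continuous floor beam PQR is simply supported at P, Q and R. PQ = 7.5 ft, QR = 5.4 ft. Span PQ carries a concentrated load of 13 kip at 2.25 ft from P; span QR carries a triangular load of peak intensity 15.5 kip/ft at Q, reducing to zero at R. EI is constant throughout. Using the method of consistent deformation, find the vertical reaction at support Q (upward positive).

R_Q = 38.28 kip

Insert a hinge at Q; M_Q is the redundant, and each span becomes simply supported.
Rotations at Q on the released spans (each span's end-slope, ×1/EI):
  span PQ: point load 13 at a = 2.25: Pab(L + a)/(6LEI) = 33.27/EI
  span QR: triangular load, peak 15.5: w₀L³/(45EI) = 54.24/EI
  relative rotation θ_0 = (33.27 + 54.24)/EI = 87.51/EI
A unit hogging moment at Q produces rotation L₁/(3EI) + L₂/(3EI) = 4.3/EI.
Slope continuity at Q: θ_0 = M_Q·4.3/EI, so M_Q = 87.51/4.3 = 20.35 kip·ft (hogging).
Span PQ, ΣM about P with M_Q applied at Q: R_Q^{PQ}·7.5 = 29.25 + 20.35, so R_Q^{PQ} = 6.613 kip and R_P = 13 − 6.613 = 6.387 kip.
Span QR, ΣM about R: R_Q^{QR}·5.4 = 150.7 + 20.35, so R_Q^{QR} = 31.67 kip and R_R = 41.85 − 31.67 = 10.18 kip.
R_Q = 6.613 + 31.67 = 38.28 kip.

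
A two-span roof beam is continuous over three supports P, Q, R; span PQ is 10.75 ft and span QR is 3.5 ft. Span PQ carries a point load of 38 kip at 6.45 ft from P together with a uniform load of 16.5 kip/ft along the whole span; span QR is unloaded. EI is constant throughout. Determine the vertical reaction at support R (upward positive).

Release continuity at Q by inserting a hinge; the redundant is the internal moment M_Q. The primary structure is two simply-supported spans PQ and QR.
End slopes at the hinge Q, treating each span as simply supported:
  span PQ: point load 38 at a = 6.45: Pab(L + a)/(6LEI) = 281/EI
  span PQ: UDL 16.5: wL³/(24EI) = 854.1/EI
  relative rotation θ_0 = (1135 + 0)/EI = 1135/EI
A unit hogging moment at Q produces rotation L₁/(3EI) + L₂/(3EI) = 4.75/EI.
Slope continuity at Q: θ_0 = M_Q·4.75/EI, so M_Q = 1135/4.75 = 239 kip·ft (hogging).
Span QR, ΣM about R: R_Q^{QR}·3.5 = 0 + 239, so R_Q^{QR} = 68.28 kip and R_R = 0 − 68.28 = -68.28 kip.

R_R = -68.28 kip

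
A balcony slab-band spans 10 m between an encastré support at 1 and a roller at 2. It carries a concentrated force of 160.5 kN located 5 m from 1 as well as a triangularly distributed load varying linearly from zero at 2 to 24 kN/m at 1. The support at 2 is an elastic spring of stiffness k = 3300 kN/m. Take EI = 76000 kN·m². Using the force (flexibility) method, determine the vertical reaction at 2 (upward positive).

Choose R_2 as the redundant. The primary structure is the cantilever fixed at 1.
Free-end deflection of the primary structure under the applied loading (downward +):
  point load 160.5 at a = 5: Pa²(3L − a)/(6EI) = 16719/EI
  triangular load, peak 24 at the fixed end: w₀L⁴/(30EI) = 8000/EI
  δ_0 = 24719/EI
Flexibility coefficient — unit upward force at 2: δ_{22} = L³/(3EI) = 333.3/EI.
With EI = 76000 kN·m²: δ_0 = 0.32525 m and δ_{22} = 0.004386 m/kN.
Compatibility — the spring shortens by R_2/k under the reaction it provides: δ_0 − R_2·δ_{22} = R_2/k. With 1/k = 0.000303 m/kN, R_2 = δ_0 / (δ_{22} + 1/k) = 0.32525 / (0.004386 + 0.000303) = 69.36 kN.

R_2 = 69.36 kN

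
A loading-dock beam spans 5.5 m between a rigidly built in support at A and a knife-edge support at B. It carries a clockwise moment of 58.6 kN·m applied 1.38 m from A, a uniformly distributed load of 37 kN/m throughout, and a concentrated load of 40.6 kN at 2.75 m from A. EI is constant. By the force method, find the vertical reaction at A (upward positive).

Choose R_B as the redundant. The primary structure is the cantilever fixed at A.
Deflection at B on the released cantilever, summing each load's contribution:
  clockwise couple 58.6 at a = 1.38: M₀a(2L − a)/(2EI) = 389/EI
  UDL 37: wL⁴/(8EI) = 4232/EI
  point load 40.6 at a = 2.75: Pa²(3L − a)/(6EI) = 703.6/EI
  δ_0 = 5325/EI
Tip deflection under a unit load at B: L³/(3EI) = 55.46/EI.
The prop prevents deflection at B: R_B = δ_0/δ_{BB} = 5325/55.46 = 96.01 kN.
Vertical equilibrium: R_A = ΣP − R_B = 244.1 − 96.01 = 148.1 kN.

R_A = 148.1 kN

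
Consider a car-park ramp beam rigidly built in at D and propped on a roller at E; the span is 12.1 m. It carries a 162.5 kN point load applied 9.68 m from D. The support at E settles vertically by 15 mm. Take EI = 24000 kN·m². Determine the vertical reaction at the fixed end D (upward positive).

R_D = 48.71 kN

Take the reaction at E as the redundant and release it; the primary structure is a cantilever fixed at D.
Free-end deflection of the primary structure under the applied loading (downward +):
  point load 162.5 at a = 9.68: Pa²(3L − a)/(6EI) = 67556/EI
Tip deflection under a unit load at E: L³/(3EI) = 590.5/EI.
With EI = 24000 kN·m²: δ_0 = 2.8148 m and δ_{EE} = 0.024605 m/kN.
Compatibility — the beam at E must follow the support down by 0.015 m: δ_0 − R_E·δ_{EE} = 0.015, so R_E = (2.8148 − 0.015)/0.024605 = 113.8 kN.
Vertical equilibrium: R_D = ΣP − R_E = 162.5 − 113.8 = 48.71 kN.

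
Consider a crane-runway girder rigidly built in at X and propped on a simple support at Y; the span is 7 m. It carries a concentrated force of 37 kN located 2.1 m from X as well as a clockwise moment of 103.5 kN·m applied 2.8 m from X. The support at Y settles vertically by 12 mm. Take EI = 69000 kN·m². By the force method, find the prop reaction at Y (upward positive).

Take the reaction at Y as the redundant and release it; the primary structure is a cantilever fixed at X.
Primary-structure tip deflection at Y by superposition:
  point load 37 at a = 2.1: Pa²(3L − a)/(6EI) = 514/EI
  clockwise couple 103.5 at a = 2.8: M₀a(2L − a)/(2EI) = 1623/EI
  δ_0 = 2137/EI
Tip deflection under a unit load at Y: L³/(3EI) = 114.3/EI.
With EI = 69000 kN·m²: δ_0 = 0.030969 m and δ_{YY} = 0.001657 m/kN.
Compatibility — the beam at Y must follow the support down by 0.012 m: δ_0 − R_Y·δ_{YY} = 0.012, so R_Y = (0.030969 − 0.012)/0.001657 = 11.45 kN.

R_Y = 11.45 kN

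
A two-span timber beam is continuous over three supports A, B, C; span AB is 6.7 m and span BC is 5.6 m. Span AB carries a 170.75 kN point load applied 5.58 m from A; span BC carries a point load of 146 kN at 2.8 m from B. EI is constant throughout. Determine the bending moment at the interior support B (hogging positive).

M_B = 149.3 kN·m

Take M_B as the redundant. Released structure: two simple spans AB and BC with a hinge at B.
Rotations at B on the released spans (each span's end-slope, ×1/EI):
  span AB: point load 170.75 at a = 5.58: Pab(L + a)/(6LEI) = 326/EI
  span BC: point load 146 at a = 2.8: Pab(L + b)/(6LEI) = 286.2/EI
  relative rotation θ_0 = (326 + 286.2)/EI = 612.1/EI
A unit hogging moment at B produces rotation L₁/(3EI) + L₂/(3EI) = 4.1/EI.
Compatibility: M_B·(L₁+L₂)/(3EI) = θ_0, giving M_B = 149.3 kN·m (hogging).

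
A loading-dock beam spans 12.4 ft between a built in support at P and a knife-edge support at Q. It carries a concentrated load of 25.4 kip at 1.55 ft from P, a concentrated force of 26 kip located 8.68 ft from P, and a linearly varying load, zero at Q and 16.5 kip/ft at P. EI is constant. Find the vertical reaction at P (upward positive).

Release the roller at Q. Primary structure: cantilever fixed at P.
Free-end deflection of the primary structure under the applied loading (downward +):
  point load 25.4 at a = 1.55: Pa²(3L − a)/(6EI) = 362.6/EI
  point load 26 at a = 8.68: Pa²(3L − a)/(6EI) = 9311/EI
  triangular load, peak 16.5 at the fixed end: w₀L⁴/(30EI) = 13003/EI
  δ_0 = 22677/EI
Flexibility coefficient — unit upward force at Q: δ_{QQ} = L³/(3EI) = 635.5/EI.
The prop prevents deflection at Q: R_Q = δ_0/δ_{QQ} = 22677/635.5 = 35.68 kip.
Vertical equilibrium: R_P = ΣP − R_Q = 153.7 − 35.68 = 118 kip.

R_P = 118 kip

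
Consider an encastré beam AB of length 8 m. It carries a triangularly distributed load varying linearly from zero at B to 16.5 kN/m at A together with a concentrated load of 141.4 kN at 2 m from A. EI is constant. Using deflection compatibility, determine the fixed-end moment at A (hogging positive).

Release both end moments; the primary structure is a simply-supported span AB with redundants M_A and M_B.
End rotations of the released simple span under the applied load (×1/EI):
  at A: triangular load, peak 16.5: w₀L³/(45EI) = 187.7/EI
  at B: triangular load, peak 16.5: 7w₀L³/(360EI) = 164.3/EI
  at A: point load 141.4 at a = 2: Pab(L + b)/(6LEI) = 494.9/EI
  at B: point load 141.4 at a = 2: Pab(L + a)/(6LEI) = 353.5/EI
  θ_A0 = 682.6/EI,  θ_B0 = 517.8/EI
Flexibility coefficients: a unit moment at one end gives L/(3EI) there and L/(6EI) at the far end, so f₁₁ = f₂₂ = 2.667/EI and f₁₂ = f₂₁ = 1.333/EI.
Compatibility — zero rotation at each built-in end:
  2.667 M_A + 1.333 M_B = 682.6
  1.333 M_A + 2.667 M_B = 517.8
Solving the pair gives M_A = 211.9 kN·m and M_B = 88.22 kN·m (hogging).

M_A = 211.9 kN·m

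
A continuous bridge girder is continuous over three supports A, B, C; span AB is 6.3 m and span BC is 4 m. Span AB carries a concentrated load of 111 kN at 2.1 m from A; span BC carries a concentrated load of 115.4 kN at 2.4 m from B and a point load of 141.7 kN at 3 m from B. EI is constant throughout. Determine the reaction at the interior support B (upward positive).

R_B = 167.3 kN

Release continuity at B by inserting a hinge; the redundant is the internal moment M_B. The primary structure is two simply-supported spans AB and BC.
Rotations at B on the released spans (each span's end-slope, ×1/EI):
  span AB: point load 111 at a = 2.1: Pab(L + a)/(6LEI) = 217.6/EI
  span BC: point load 115.4 at a = 2.4: Pab(L + b)/(6LEI) = 103.4/EI
  span BC: point load 141.7 at a = 3: Pab(L + b)/(6LEI) = 88.56/EI
  relative rotation θ_0 = (217.6 + 192)/EI = 409.5/EI
A unit hogging moment at B produces rotation L₁/(3EI) + L₂/(3EI) = 3.433/EI.
Compatibility: M_B·(L₁+L₂)/(3EI) = θ_0, giving M_B = 119.3 kN·m (hogging).
Span AB, ΣM about A with M_B applied at B: R_B^{AB}·6.3 = 233.1 + 119.3, so R_B^{AB} = 55.93 kN and R_A = 111 − 55.93 = 55.07 kN.
Span BC, ΣM about C: R_B^{BC}·4 = 326.3 + 119.3, so R_B^{BC} = 111.4 kN and R_C = 257.1 − 111.4 = 145.7 kN.
R_B = 55.93 + 111.4 = 167.3 kN.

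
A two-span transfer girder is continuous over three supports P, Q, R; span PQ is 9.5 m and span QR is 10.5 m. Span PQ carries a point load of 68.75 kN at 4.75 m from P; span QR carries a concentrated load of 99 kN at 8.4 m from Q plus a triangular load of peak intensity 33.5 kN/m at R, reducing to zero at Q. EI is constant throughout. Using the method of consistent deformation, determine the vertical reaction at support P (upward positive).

Take M_Q as the redundant. Released structure: two simple spans PQ and QR with a hinge at Q.
Discontinuity in slope at Q on the released structure — sum the simple-span end rotations:
  span PQ: point load 68.75 at a = 4.75: Pab(L + a)/(6LEI) = 387.8/EI
  span QR: point load 99 at a = 8.4: Pab(L + b)/(6LEI) = 349.3/EI
  span QR: triangular load, peak 33.5: 7w₀L³/(360EI) = 754.1/EI
  relative rotation θ_0 = (387.8 + 1103)/EI = 1491/EI
A unit hogging moment at Q produces rotation L₁/(3EI) + L₂/(3EI) = 6.667/EI.
Slope continuity at Q: θ_0 = M_Q·6.667/EI, so M_Q = 1491/6.667 = 223.7 kN·m (hogging).
Span PQ, ΣM about P with M_Q applied at Q: R_Q^{PQ}·9.5 = 326.6 + 223.7, so R_Q^{PQ} = 57.92 kN and R_P = 68.75 − 57.92 = 10.83 kN.

R_P = 10.83 kN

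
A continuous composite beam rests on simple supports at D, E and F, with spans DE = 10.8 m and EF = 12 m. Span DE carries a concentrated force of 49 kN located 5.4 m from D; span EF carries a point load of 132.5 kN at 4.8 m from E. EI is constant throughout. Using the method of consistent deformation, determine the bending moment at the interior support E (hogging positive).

Take M_E as the redundant. Released structure: two simple spans DE and EF with a hinge at E.
Rotations at E on the released spans (each span's end-slope, ×1/EI):
  span DE: point load 49 at a = 5.4: Pab(L + a)/(6LEI) = 357.2/EI
  span EF: point load 132.5 at a = 4.8: Pab(L + b)/(6LEI) = 1221/EI
  relative rotation θ_0 = (357.2 + 1221)/EI = 1578/EI
A unit hogging moment at E produces rotation L₁/(3EI) + L₂/(3EI) = 7.6/EI.
Slope continuity at E: θ_0 = M_E·7.6/EI, so M_E = 1578/7.6 = 207.7 kN·m (hogging).

M_E = 207.7 kN·m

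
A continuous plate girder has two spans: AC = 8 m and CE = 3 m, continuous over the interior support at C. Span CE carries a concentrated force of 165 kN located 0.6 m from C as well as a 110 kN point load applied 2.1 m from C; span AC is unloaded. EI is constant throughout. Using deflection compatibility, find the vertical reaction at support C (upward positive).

R_C = 179.5 kN

Release continuity at C by inserting a hinge; the redundant is the internal moment M_C. The primary structure is two simply-supported spans AC and CE.
Discontinuity in slope at C on the released structure — sum the simple-span end rotations:
  span CE: point load 165 at a = 0.6: Pab(L + b)/(6LEI) = 71.28/EI
  span CE: point load 110 at a = 2.1: Pab(L + b)/(6LEI) = 45.05/EI
  relative rotation θ_0 = (0 + 116.3)/EI = 116.3/EI
A unit hogging moment at C produces rotation L₁/(3EI) + L₂/(3EI) = 3.667/EI.
Compatibility: M_C·(L₁+L₂)/(3EI) = θ_0, giving M_C = 31.73 kN·m (hogging).
Span AC, ΣM about A with M_C applied at C: R_C^{AC}·8 = 0 + 31.73, so R_C^{AC} = 3.966 kN and R_A = 0 − 3.966 = -3.966 kN.
Span CE, ΣM about E: R_C^{CE}·3 = 495 + 31.73, so R_C^{CE} = 175.6 kN and R_E = 275 − 175.6 = 99.42 kN.
R_C = 3.966 + 175.6 = 179.5 kN.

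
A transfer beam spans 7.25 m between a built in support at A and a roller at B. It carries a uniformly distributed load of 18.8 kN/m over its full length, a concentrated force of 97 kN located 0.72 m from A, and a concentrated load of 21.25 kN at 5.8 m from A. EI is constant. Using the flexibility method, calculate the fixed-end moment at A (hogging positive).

Take the reaction at B as the redundant and release it; the primary structure is a cantilever fixed at A.
Deflection at B on the released cantilever, summing each load's contribution:
  UDL 18.8: wL⁴/(8EI) = 6493/EI
  point load 97 at a = 0.72: Pa²(3L − a)/(6EI) = 176.2/EI
  point load 21.25 at a = 5.8: Pa²(3L − a)/(6EI) = 1900/EI
  δ_0 = 8569/EI
Flexibility coefficient — unit upward force at B: δ_{BB} = L³/(3EI) = 127/EI.
The prop prevents deflection at B: R_B = δ_0/δ_{BB} = 8569/127 = 67.46 kN.
Moment equilibrium about A: M_A = Σ(load moments about A) − R_B·L = 687.2 − 67.46×7.25 = 198.1 kN·m.

M_A = 198.1 kN·m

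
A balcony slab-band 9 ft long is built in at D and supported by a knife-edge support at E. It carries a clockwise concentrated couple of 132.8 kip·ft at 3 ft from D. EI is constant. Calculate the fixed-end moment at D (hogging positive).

M_D = 22.13 kip·ft

Take the reaction at E as the redundant and release it; the primary structure is a cantilever fixed at D.
Free-end deflection of the primary structure under the applied loading (downward +):
  clockwise couple 132.8 at a = 3: M₀a(2L − a)/(2EI) = 2988/EI
Flexibility coefficient — unit upward force at E: δ_{EE} = L³/(3EI) = 243/EI.
The prop prevents deflection at E: R_E = δ_0/δ_{EE} = 2988/243 = 12.3 kip.
Moment equilibrium about D: M_D = Σ(load moments about D) − R_E·L = 132.8 − 12.3×9 = 22.13 kip·ft.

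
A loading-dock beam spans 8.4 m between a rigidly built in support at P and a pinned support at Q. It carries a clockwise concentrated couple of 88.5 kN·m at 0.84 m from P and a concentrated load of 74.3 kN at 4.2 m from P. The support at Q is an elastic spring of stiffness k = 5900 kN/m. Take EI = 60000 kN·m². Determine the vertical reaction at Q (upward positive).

R_Q = 24.94 kN

Choose R_Q as the redundant. The primary structure is the cantilever fixed at P.
Downward deflection at the released point Q due to the loads:
  clockwise couple 88.5 at a = 0.84: M₀a(2L − a)/(2EI) = 593.2/EI
  point load 74.3 at a = 4.2: Pa²(3L − a)/(6EI) = 4587/EI
  δ_0 = 5181/EI
Flexibility coefficient — unit upward force at Q: δ_{QQ} = L³/(3EI) = 197.6/EI.
With EI = 60000 kN·m²: δ_0 = 0.086342 m and δ_{QQ} = 0.003293 m/kN.
Compatibility — the spring shortens by R_Q/k under the reaction it provides: δ_0 − R_Q·δ_{QQ} = R_Q/k. With 1/k = 0.000169 m/kN, R_Q = δ_0 / (δ_{QQ} + 1/k) = 0.086342 / (0.003293 + 0.000169) = 24.94 kN.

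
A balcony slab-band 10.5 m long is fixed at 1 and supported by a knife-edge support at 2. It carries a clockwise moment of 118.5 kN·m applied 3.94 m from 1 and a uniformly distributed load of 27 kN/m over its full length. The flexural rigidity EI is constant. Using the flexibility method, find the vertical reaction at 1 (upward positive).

R_1 = 166.9 kN

Choose R_2 as the redundant. The primary structure is the cantilever fixed at 1.
Primary-structure tip deflection at 2 by superposition:
  clockwise couple 118.5 at a = 3.94: M₀a(2L − a)/(2EI) = 3983/EI
  UDL 27: wL⁴/(8EI) = 41023/EI
  δ_0 = 45006/EI
Flexibility coefficient — unit upward force at 2: δ_{22} = L³/(3EI) = 385.9/EI.
Compatibility at 2: δ_0 − R_2·δ_{22} = 0, so R_2 = 45006/385.9 = 116.6 kN.
Vertical equilibrium: R_1 = ΣP − R_2 = 283.5 − 116.6 = 166.9 kN.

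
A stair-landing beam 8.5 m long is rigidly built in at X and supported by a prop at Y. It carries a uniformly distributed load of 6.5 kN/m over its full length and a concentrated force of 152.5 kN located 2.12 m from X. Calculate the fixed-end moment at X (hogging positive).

Choose R_Y as the redundant. The primary structure is the cantilever fixed at X.
Downward deflection at the released point Y due to the loads:
  UDL 6.5: wL⁴/(8EI) = 4241/EI
  point load 152.5 at a = 2.12: Pa²(3L − a)/(6EI) = 2671/EI
  δ_0 = 6912/EI
Tip deflection under a unit load at Y: L³/(3EI) = 204.7/EI.
The prop prevents deflection at Y: R_Y = δ_0/δ_{YY} = 6912/204.7 = 33.77 kN.
Moment equilibrium about X: M_X = Σ(load moments about X) − R_Y·L = 558.1 − 33.77×8.5 = 271.1 kN·m.

M_X = 271.1 kN·m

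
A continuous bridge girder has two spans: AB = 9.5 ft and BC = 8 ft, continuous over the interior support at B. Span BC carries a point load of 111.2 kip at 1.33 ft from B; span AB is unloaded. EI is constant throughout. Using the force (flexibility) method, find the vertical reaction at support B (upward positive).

R_B = 104.6 kip

Release continuity at B by inserting a hinge; the redundant is the internal moment M_B. The primary structure is two simply-supported spans AB and BC.
Discontinuity in slope at B on the released structure — sum the simple-span end rotations:
  span BC: point load 111.2 at a = 1.33: Pab(L + b)/(6LEI) = 301.5/EI
  relative rotation θ_0 = (0 + 301.5)/EI = 301.5/EI
A unit hogging moment at B produces rotation L₁/(3EI) + L₂/(3EI) = 5.833/EI.
Compatibility: M_B·(L₁+L₂)/(3EI) = θ_0, giving M_B = 51.68 kip·ft (hogging).
Span AB, ΣM about A with M_B applied at B: R_B^{AB}·9.5 = 0 + 51.68, so R_B^{AB} = 5.44 kip and R_A = 0 − 5.44 = -5.44 kip.
Span BC, ΣM about C: R_B^{BC}·8 = 741.7 + 51.68, so R_B^{BC} = 99.17 kip and R_C = 111.2 − 99.17 = 12.03 kip.
R_B = 5.44 + 99.17 = 104.6 kip.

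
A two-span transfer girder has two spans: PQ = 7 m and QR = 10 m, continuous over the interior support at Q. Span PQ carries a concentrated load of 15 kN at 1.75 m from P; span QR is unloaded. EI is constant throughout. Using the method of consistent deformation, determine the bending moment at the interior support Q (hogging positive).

M_Q = 5.067 kN·m

Release continuity at Q by inserting a hinge; the redundant is the internal moment M_Q. The primary structure is two simply-supported spans PQ and QR.
Discontinuity in slope at Q on the released structure — sum the simple-span end rotations:
  span PQ: point load 15 at a = 1.75: Pab(L + a)/(6LEI) = 28.71/EI
  relative rotation θ_0 = (28.71 + 0)/EI = 28.71/EI
A unit hogging moment at Q produces rotation L₁/(3EI) + L₂/(3EI) = 5.667/EI.
Slope continuity at Q: θ_0 = M_Q·5.667/EI, so M_Q = 28.71/5.667 = 5.067 kN·m (hogging).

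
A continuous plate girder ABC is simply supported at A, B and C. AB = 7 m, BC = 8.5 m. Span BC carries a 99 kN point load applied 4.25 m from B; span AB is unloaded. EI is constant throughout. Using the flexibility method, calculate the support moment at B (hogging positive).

M_B = 86.53 kN·m

Release continuity at B by inserting a hinge; the redundant is the internal moment M_B. The primary structure is two simply-supported spans AB and BC.
Discontinuity in slope at B on the released structure — sum the simple-span end rotations:
  span BC: point load 99 at a = 4.25: Pab(L + b)/(6LEI) = 447/EI
  relative rotation θ_0 = (0 + 447)/EI = 447/EI
A unit hogging moment at B produces rotation L₁/(3EI) + L₂/(3EI) = 5.167/EI.
Slope continuity at B: θ_0 = M_B·5.167/EI, so M_B = 447/5.167 = 86.53 kN·m (hogging).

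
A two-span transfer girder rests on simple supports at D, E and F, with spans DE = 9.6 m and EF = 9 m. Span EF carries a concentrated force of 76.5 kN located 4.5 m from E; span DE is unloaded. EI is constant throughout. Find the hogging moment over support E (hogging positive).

Take M_E as the redundant. Released structure: two simple spans DE and EF with a hinge at E.
Discontinuity in slope at E on the released structure — sum the simple-span end rotations:
  span EF: point load 76.5 at a = 4.5: Pab(L + b)/(6LEI) = 387.3/EI
  relative rotation θ_0 = (0 + 387.3)/EI = 387.3/EI
A unit hogging moment at E produces rotation L₁/(3EI) + L₂/(3EI) = 6.2/EI.
Compatibility: M_E·(L₁+L₂)/(3EI) = θ_0, giving M_E = 62.46 kN·m (hogging).

M_E = 62.46 kN·m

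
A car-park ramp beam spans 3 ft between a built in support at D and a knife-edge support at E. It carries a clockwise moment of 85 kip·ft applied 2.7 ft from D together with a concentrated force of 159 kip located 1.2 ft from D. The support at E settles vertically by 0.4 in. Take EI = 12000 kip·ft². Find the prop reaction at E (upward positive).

R_E = 30.7 kip

Release the roller at E. Primary structure: cantilever fixed at D.
Free-end deflection of the primary structure under the applied loading (downward +):
  clockwise couple 85 at a = 2.7: M₀a(2L − a)/(2EI) = 378.7/EI
  point load 159 at a = 1.2: Pa²(3L − a)/(6EI) = 297.6/EI
  δ_0 = 676.3/EI
Flexibility coefficient — unit upward force at E: δ_{EE} = L³/(3EI) = 9/EI.
With EI = 12000 kip·ft²: δ_0 = 0.05636 ft and δ_{EE} = 0.00075 ft/kip.
Compatibility — the beam at E must follow the support down by 0.03333 ft: δ_0 − R_E·δ_{EE} = 0.03333, so R_E = (0.05636 − 0.03333)/0.00075 = 30.7 kip.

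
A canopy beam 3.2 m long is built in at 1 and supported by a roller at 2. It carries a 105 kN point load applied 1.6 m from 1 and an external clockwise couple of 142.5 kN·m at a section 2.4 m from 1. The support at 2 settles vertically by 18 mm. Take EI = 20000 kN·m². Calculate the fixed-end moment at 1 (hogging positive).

M_1 = 110.6 kN·m

Take the reaction at 2 as the redundant and release it; the primary structure is a cantilever fixed at 1.
Deflection at 2 on the released cantilever, summing each load's contribution:
  point load 105 at a = 1.6: Pa²(3L − a)/(6EI) = 358.4/EI
  clockwise couple 142.5 at a = 2.4: M₀a(2L − a)/(2EI) = 684/EI
  δ_0 = 1042/EI
Tip deflection under a unit load at 2: L³/(3EI) = 10.92/EI.
With EI = 20000 kN·m²: δ_0 = 0.05212 m and δ_{22} = 0.000546 m/kN.
Compatibility — the beam at 2 must follow the support down by 0.018 m: δ_0 − R_2·δ_{22} = 0.018, so R_2 = (0.05212 − 0.018)/0.000546 = 62.48 kN.
Moment equilibrium about 1: M_1 = Σ(load moments about 1) − R_2·L = 310.5 − 62.48×3.2 = 110.6 kN·m.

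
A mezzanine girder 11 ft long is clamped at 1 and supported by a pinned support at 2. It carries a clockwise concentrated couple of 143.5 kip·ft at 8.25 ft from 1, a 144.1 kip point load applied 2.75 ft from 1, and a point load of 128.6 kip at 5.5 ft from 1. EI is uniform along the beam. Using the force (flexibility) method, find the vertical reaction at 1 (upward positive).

R_1 = 201.8 kip

Release the roller at 2. Primary structure: cantilever fixed at 1.
Downward deflection at the released point 2 due to the loads:
  clockwise couple 143.5 at a = 8.25: M₀a(2L − a)/(2EI) = 8139/EI
  point load 144.1 at a = 2.75: Pa²(3L − a)/(6EI) = 5494/EI
  point load 128.6 at a = 5.5: Pa²(3L − a)/(6EI) = 17830/EI
  δ_0 = 31463/EI
Flexibility coefficient — unit upward force at 2: δ_{22} = L³/(3EI) = 443.7/EI.
Compatibility at 2: δ_0 − R_2·δ_{22} = 0, so R_2 = 31463/443.7 = 70.92 kip.
Vertical equilibrium: R_1 = ΣP − R_2 = 272.7 − 70.92 = 201.8 kip.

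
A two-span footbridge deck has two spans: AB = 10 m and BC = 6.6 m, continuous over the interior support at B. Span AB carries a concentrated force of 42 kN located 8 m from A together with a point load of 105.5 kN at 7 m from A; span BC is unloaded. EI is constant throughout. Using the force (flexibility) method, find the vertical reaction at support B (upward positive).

Take M_B as the redundant. Released structure: two simple spans AB and BC with a hinge at B.
End slopes at the hinge B, treating each span as simply supported:
  span AB: point load 42 at a = 8: Pab(L + a)/(6LEI) = 201.6/EI
  span AB: point load 105.5 at a = 7: Pab(L + a)/(6LEI) = 627.7/EI
  relative rotation θ_0 = (829.3 + 0)/EI = 829.3/EI
A unit hogging moment at B produces rotation L₁/(3EI) + L₂/(3EI) = 5.533/EI.
Slope continuity at B: θ_0 = M_B·5.533/EI, so M_B = 829.3/5.533 = 149.9 kN·m (hogging).
Span AB, ΣM about A with M_B applied at B: R_B^{AB}·10 = 1074 + 149.9, so R_B^{AB} = 122.4 kN and R_A = 147.5 − 122.4 = 25.06 kN.
Span BC, ΣM about C: R_B^{BC}·6.6 = 0 + 149.9, so R_B^{BC} = 22.71 kN and R_C = 0 − 22.71 = -22.71 kN.
R_B = 122.4 + 22.71 = 145.1 kN.

R_B = 145.1 kN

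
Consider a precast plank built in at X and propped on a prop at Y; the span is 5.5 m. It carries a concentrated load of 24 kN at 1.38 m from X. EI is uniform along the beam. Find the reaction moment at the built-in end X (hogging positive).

M_X = 21.7 kN·m

Take the reaction at Y as the redundant and release it; the primary structure is a cantilever fixed at X.
Downward deflection at the released point Y due to the loads:
  point load 24 at a = 1.38: Pa²(3L − a)/(6EI) = 115.2/EI
Flexibility coefficient — unit upward force at Y: δ_{YY} = L³/(3EI) = 55.46/EI.
The prop prevents deflection at Y: R_Y = δ_0/δ_{YY} = 115.2/55.46 = 2.077 kN.
Moment equilibrium about X: M_X = Σ(load moments about X) − R_Y·L = 33.12 − 2.077×5.5 = 21.7 kN·m.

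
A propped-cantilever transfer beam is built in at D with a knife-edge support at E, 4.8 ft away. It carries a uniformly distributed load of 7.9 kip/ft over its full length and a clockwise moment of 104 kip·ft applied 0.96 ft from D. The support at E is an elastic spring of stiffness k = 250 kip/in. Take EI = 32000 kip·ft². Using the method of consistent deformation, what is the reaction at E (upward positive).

R_E = 20.1 kip

Remove the prop at E; the released (primary) structure is a cantilever built in at D.
Free-end deflection of the primary structure under the applied loading (downward +):
  UDL 7.9: wL⁴/(8EI) = 524.2/EI
  clockwise couple 104 at a = 0.96: M₀a(2L − a)/(2EI) = 431.3/EI
  δ_0 = 955.5/EI
Tip deflection under a unit load at E: L³/(3EI) = 36.86/EI.
With EI = 32000 kip·ft²: δ_0 = 0.02986 ft and δ_{EE} = 0.001152 ft/kip.
Compatibility — the spring shortens by R_E/k under the reaction it provides: δ_0 − R_E·δ_{EE} = R_E/k. With 1/k = 1/(250×12) ft/kip = 0.000333 ft/kip, R_E = δ_0 / (δ_{EE} + 1/k) = 0.02986 / (0.001152 + 0.000333) = 20.1 kip.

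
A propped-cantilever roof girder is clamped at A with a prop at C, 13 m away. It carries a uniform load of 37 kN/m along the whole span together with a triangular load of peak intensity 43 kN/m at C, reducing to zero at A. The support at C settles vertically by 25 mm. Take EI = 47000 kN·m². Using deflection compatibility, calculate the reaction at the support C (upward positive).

R_C = 332.5 kN

Remove the prop at C; the released (primary) structure is a cantilever built in at A.
Deflection at C on the released cantilever, summing each load's contribution:
  UDL 37: wL⁴/(8EI) = 132095/EI
  triangular load, peak 43 at the free end: 11w₀L⁴/(120EI) = 112578/EI
  δ_0 = 244673/EI
Tip deflection under a unit load at C: L³/(3EI) = 732.3/EI.
With EI = 47000 kN·m²: δ_0 = 5.2058 m and δ_{CC} = 0.015582 m/kN.
Compatibility — the beam at C must follow the support down by 0.025 m: δ_0 − R_C·δ_{CC} = 0.025, so R_C = (5.2058 − 0.025)/0.015582 = 332.5 kN.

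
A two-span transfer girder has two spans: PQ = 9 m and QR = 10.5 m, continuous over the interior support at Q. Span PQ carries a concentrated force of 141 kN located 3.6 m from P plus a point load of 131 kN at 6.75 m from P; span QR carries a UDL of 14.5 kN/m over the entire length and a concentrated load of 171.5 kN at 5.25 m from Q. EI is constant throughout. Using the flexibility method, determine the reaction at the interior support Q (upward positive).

R_Q = 415 kN

Release continuity at Q by inserting a hinge; the redundant is the internal moment M_Q. The primary structure is two simply-supported spans PQ and QR.
Discontinuity in slope at Q on the released structure — sum the simple-span end rotations:
  span PQ: point load 141 at a = 3.6: Pab(L + a)/(6LEI) = 639.6/EI
  span PQ: point load 131 at a = 6.75: Pab(L + a)/(6LEI) = 580.3/EI
  span QR: UDL 14.5: wL³/(24EI) = 699.4/EI
  span QR: point load 171.5 at a = 5.25: Pab(L + b)/(6LEI) = 1182/EI
  relative rotation θ_0 = (1220 + 1881)/EI = 3101/EI
A unit hogging moment at Q produces rotation L₁/(3EI) + L₂/(3EI) = 6.5/EI.
Compatibility: M_Q·(L₁+L₂)/(3EI) = θ_0, giving M_Q = 477.1 kN·m (hogging).
Span PQ, ΣM about P with M_Q applied at Q: R_Q^{PQ}·9 = 1392 + 477.1, so R_Q^{PQ} = 207.7 kN and R_P = 272 − 207.7 = 64.34 kN.
Span QR, ΣM about R: R_Q^{QR}·10.5 = 1700 + 477.1, so R_Q^{QR} = 207.3 kN and R_R = 323.8 − 207.3 = 116.4 kN.
R_Q = 207.7 + 207.3 = 415 kN.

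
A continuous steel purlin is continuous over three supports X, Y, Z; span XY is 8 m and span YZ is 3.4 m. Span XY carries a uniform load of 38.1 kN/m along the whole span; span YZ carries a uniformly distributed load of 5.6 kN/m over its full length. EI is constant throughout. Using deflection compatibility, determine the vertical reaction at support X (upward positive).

R_X = 125.4 kN

Insert a hinge at Y; M_Y is the redundant, and each span becomes simply supported.
End slopes at the hinge Y, treating each span as simply supported:
  span XY: UDL 38.1: wL³/(24EI) = 812.8/EI
  span YZ: UDL 5.6: wL³/(24EI) = 9.171/EI
  relative rotation θ_0 = (812.8 + 9.171)/EI = 822/EI
A unit hogging moment at Y produces rotation L₁/(3EI) + L₂/(3EI) = 3.8/EI.
Compatibility: M_Y·(L₁+L₂)/(3EI) = θ_0, giving M_Y = 216.3 kN·m (hogging).
Span XY, ΣM about X with M_Y applied at Y: R_Y^{XY}·8 = 1219 + 216.3, so R_Y^{XY} = 179.4 kN and R_X = 304.8 − 179.4 = 125.4 kN.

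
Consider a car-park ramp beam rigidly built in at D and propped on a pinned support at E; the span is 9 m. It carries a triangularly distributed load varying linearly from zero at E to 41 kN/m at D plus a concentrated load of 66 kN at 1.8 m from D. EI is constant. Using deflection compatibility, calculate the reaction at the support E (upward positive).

R_E = 40.6 kN

Choose R_E as the redundant. The primary structure is the cantilever fixed at D.
Downward deflection at the released point E due to the loads:
  triangular load, peak 41 at the fixed end: w₀L⁴/(30EI) = 8967/EI
  point load 66 at a = 1.8: Pa²(3L − a)/(6EI) = 898.1/EI
  δ_0 = 9865/EI
Flexibility coefficient — unit upward force at E: δ_{EE} = L³/(3EI) = 243/EI.
The prop prevents deflection at E: R_E = δ_0/δ_{EE} = 9865/243 = 40.6 kN.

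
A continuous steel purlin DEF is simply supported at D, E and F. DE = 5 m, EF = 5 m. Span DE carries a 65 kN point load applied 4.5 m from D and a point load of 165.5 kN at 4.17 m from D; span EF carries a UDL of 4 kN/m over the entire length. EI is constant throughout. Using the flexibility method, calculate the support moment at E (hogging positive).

M_E = 72.67 kN·m

Take M_E as the redundant. Released structure: two simple spans DE and EF with a hinge at E.
End slopes at the hinge E, treating each span as simply supported:
  span DE: point load 65 at a = 4.5: Pab(L + a)/(6LEI) = 46.31/EI
  span DE: point load 165.5 at a = 4.17: Pab(L + a)/(6LEI) = 175.1/EI
  span EF: UDL 4: wL³/(24EI) = 20.83/EI
  relative rotation θ_0 = (221.4 + 20.83)/EI = 242.2/EI
A unit hogging moment at E produces rotation L₁/(3EI) + L₂/(3EI) = 3.333/EI.
Compatibility: M_E·(L₁+L₂)/(3EI) = θ_0, giving M_E = 72.67 kN·m (hogging).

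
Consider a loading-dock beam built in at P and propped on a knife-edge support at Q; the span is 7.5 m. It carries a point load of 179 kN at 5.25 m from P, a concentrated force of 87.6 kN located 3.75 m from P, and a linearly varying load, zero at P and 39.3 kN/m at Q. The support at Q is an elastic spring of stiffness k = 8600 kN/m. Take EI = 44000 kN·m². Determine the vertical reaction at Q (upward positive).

Take the reaction at Q as the redundant and release it; the primary structure is a cantilever fixed at P.
Free-end deflection of the primary structure under the applied loading (downward +):
  point load 179 at a = 5.25: Pa²(3L − a)/(6EI) = 14184/EI
  point load 87.6 at a = 3.75: Pa²(3L − a)/(6EI) = 3850/EI
  triangular load, peak 39.3 at the free end: 11w₀L⁴/(120EI) = 11399/EI
  δ_0 = 29432/EI
Flexibility coefficient — unit upward force at Q: δ_{QQ} = L³/(3EI) = 140.6/EI.
With EI = 44000 kN·m²: δ_0 = 0.66892 m and δ_{QQ} = 0.003196 m/kN.
Compatibility — the spring shortens by R_Q/k under the reaction it provides: δ_0 − R_Q·δ_{QQ} = R_Q/k. With 1/k = 0.000116 m/kN, R_Q = δ_0 / (δ_{QQ} + 1/k) = 0.66892 / (0.003196 + 0.000116) = 202 kN.

R_Q = 202 kN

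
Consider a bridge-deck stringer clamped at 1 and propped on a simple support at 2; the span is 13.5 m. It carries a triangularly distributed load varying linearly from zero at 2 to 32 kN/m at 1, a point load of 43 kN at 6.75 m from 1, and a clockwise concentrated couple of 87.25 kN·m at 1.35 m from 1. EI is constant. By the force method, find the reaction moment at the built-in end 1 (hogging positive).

M_1 = 560 kN·m

Choose R_2 as the redundant. The primary structure is the cantilever fixed at 1.
Primary-structure tip deflection at 2 by superposition:
  triangular load, peak 32 at the fixed end: w₀L⁴/(30EI) = 35429/EI
  point load 43 at a = 6.75: Pa²(3L − a)/(6EI) = 11020/EI
  clockwise couple 87.25 at a = 1.35: M₀a(2L − a)/(2EI) = 1511/EI
  δ_0 = 47960/EI
Tip deflection under a unit load at 2: L³/(3EI) = 820.1/EI.
Compatibility at 2: δ_0 − R_2·δ_{22} = 0, so R_2 = 47960/820.1 = 58.48 kN.
Moment equilibrium about 1: M_1 = Σ(load moments about 1) − R_2·L = 1350 − 58.48×13.5 = 560 kN·m.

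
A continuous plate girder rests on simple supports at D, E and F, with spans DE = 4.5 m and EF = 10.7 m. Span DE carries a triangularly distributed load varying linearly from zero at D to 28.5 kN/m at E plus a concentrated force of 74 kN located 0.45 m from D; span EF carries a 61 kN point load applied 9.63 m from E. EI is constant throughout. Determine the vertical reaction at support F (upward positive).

R_F = 51.25 kN

Insert a hinge at E; M_E is the redundant, and each span becomes simply supported.
End slopes at the hinge E, treating each span as simply supported:
  span DE: triangular load, peak 28.5: w₀L³/(45EI) = 57.71/EI
  span DE: point load 74 at a = 0.45: Pab(L + a)/(6LEI) = 24.73/EI
  span EF: point load 61 at a = 9.63: Pab(L + b)/(6LEI) = 115.2/EI
  relative rotation θ_0 = (82.44 + 115.2)/EI = 197.7/EI
A unit hogging moment at E produces rotation L₁/(3EI) + L₂/(3EI) = 5.067/EI.
Compatibility: M_E·(L₁+L₂)/(3EI) = θ_0, giving M_E = 39.01 kN·m (hogging).
Span EF, ΣM about F: R_E^{EF}·10.7 = 65.27 + 39.01, so R_E^{EF} = 9.746 kN and R_F = 61 − 9.746 = 51.25 kN.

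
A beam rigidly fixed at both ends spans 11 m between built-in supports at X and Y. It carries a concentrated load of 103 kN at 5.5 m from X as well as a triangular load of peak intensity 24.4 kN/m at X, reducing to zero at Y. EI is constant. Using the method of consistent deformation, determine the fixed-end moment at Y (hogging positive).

Take the two fixed-end moments M_X, M_Y as redundants; the released structure is the simple span XY.
Simple-span end rotations at X and Y under the given loads:
  at X: point load 103 at a = 5.5: Pab(L + b)/(6LEI) = 778.9/EI
  at Y: point load 103 at a = 5.5: Pab(L + a)/(6LEI) = 778.9/EI
  at X: triangular load, peak 24.4: w₀L³/(45EI) = 721.7/EI
  at Y: triangular load, peak 24.4: 7w₀L³/(360EI) = 631.5/EI
  θ_X0 = 1501/EI,  θ_Y0 = 1410/EI
Flexibility coefficients: a unit moment at one end gives L/(3EI) there and L/(6EI) at the far end, so f₁₁ = f₂₂ = 3.667/EI and f₁₂ = f₂₁ = 1.833/EI.
Compatibility — zero rotation at each built-in end:
  3.667 M_X + 1.833 M_Y = 1501
  1.833 M_X + 3.667 M_Y = 1410
Solving the pair gives M_X = 289.2 kN·m and M_Y = 240 kN·m (hogging).

M_Y = 240 kN·m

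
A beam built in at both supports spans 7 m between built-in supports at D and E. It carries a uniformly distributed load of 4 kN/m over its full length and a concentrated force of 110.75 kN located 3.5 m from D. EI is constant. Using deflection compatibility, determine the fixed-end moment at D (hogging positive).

Release both end moments; the primary structure is a simply-supported span DE with redundants M_D and M_E.
End rotations of the released simple span under the applied load (×1/EI):
  at D: UDL 4: wL³/(24EI) = 57.17/EI
  at E: UDL 4: wL³/(24EI) = 57.17/EI
  at D: point load 110.75 at a = 3.5: Pab(L + b)/(6LEI) = 339.2/EI
  at E: point load 110.75 at a = 3.5: Pab(L + a)/(6LEI) = 339.2/EI
  θ_D0 = 396.3/EI,  θ_E0 = 396.3/EI
Flexibility coefficients: a unit moment at one end gives L/(3EI) there and L/(6EI) at the far end, so f₁₁ = f₂₂ = 2.333/EI and f₁₂ = f₂₁ = 1.167/EI.
Compatibility — zero rotation at each built-in end:
  2.333 M_D + 1.167 M_E = 396.3
  1.167 M_D + 2.333 M_E = 396.3
Solving the pair gives M_D = 113.2 kN·m and M_E = 113.2 kN·m (hogging).

M_D = 113.2 kN·m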